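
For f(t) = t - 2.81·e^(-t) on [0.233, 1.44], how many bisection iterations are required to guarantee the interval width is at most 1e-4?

14

Initial width b − a = 1.44 − 0.233 = 1.207000.
After n steps the width is (b−a)/2^n; need (b−a)/2^n ≤ 1e-4.
So n ≥ log₂(1.207000/1e-4) = log₂(12070.0000) ≈ 13.5591.
Hence n = 14.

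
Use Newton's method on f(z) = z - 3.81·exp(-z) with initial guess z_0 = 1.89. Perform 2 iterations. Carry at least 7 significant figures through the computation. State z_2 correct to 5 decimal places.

1.17179

f'(z) = 1 + 3.81·exp(-z)
z_0 = 1.890000: f = 1.314416, f' = 1.575584 → z_1 = 1.890000 - (1.314416)/(1.575584) = 1.055759
z_1 = 1.055759: f = -0.269848, f' = 2.325607 → z_2 = 1.055759 - (-0.269848)/(2.325607) = 1.171792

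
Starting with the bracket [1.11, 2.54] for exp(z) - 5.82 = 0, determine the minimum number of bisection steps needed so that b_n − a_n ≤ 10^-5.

18

Initial width b − a = 2.54 − 1.11 = 1.430000.
After n steps the width is (b−a)/2^n; need (b−a)/2^n ≤ 10^-5.
So n ≥ log₂(1.430000/10^-5) = log₂(143000.0000) ≈ 17.1257.
Hence n = 18.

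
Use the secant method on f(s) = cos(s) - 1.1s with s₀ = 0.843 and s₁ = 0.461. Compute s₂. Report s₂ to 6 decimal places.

0.689119

Secant update: s_(k+1) = s_k − f(s_k)·(s_k − s_(k-1))/(f(s_k) − f(s_(k-1))).
f(s_0) = -0.262074, f(s_1) = 0.388508
s_2 = 0.461000 - (0.388508)·(0.461000 - 0.843000)/(0.388508 - (-0.262074)) = 0.689119; f(s_2) = 0.013776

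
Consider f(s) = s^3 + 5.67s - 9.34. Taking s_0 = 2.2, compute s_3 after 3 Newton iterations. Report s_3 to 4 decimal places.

Newton update: s ← s − f(s)/f'(s).
f'(s) = 3s^2 + 5.67
s_0 = 2.200000: f = 13.782000, f' = 20.190000 → s_1 = 2.200000 - (13.782000)/(20.190000) = 1.517385
s_1 = 1.517385: f = 2.757285, f' = 12.577370 → s_2 = 1.517385 - (2.757285)/(12.577370) = 1.298159
s_2 = 1.298159: f = 0.208240, f' = 10.725650 → s_3 = 1.298159 - (0.208240)/(10.725650) = 1.278744

1.2787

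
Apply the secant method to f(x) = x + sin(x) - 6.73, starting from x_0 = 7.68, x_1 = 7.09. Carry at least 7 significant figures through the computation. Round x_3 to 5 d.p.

Secant update: x_(k+1) = x_k − f(x_k)·(x_k − x_(k-1))/(f(x_k) − f(x_(k-1))).
f(x_0) = 1.934903, f(x_1) = 1.082087
x_2 = 7.090000 - (1.082087)·(7.090000 - 7.680000)/(1.082087 - (1.934903)) = 6.341384; f(x_2) = -0.330449
x_3 = 6.341384 - (-0.330449)·(6.341384 - 7.090000)/(-0.330449 - (1.082087)) = 6.516516; f(x_3) = 0.017735

6.51652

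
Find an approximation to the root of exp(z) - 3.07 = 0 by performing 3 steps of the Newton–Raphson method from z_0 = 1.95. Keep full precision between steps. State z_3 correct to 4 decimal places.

f'(z) = exp(z)
z_0 = 1.950000: f = 3.958688, f' = 7.028688 → z_1 = 1.950000 - (3.958688)/(7.028688) = 1.386781
z_1 = 1.386781: f = 0.931949, f' = 4.001949 → z_2 = 1.386781 - (0.931949)/(4.001949) = 1.153908
z_2 = 1.153908: f = 0.100558, f' = 3.170558 → z_3 = 1.153908 - (0.100558)/(3.170558) = 1.122191

1.1222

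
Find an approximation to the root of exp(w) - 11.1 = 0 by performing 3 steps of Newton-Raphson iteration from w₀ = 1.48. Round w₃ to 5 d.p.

2.41748

Newton update: w ← w − f(w)/f'(w).
f'(w) = exp(w)
w_0 = 1.480000: f = -6.707054, f' = 4.392946 → w_1 = 1.480000 - (-6.707054)/(4.392946) = 3.006778
w_1 = 3.006778: f = 9.122146, f' = 20.222146 → w_2 = 3.006778 - (9.122146)/(20.222146) = 2.555682
w_2 = 2.555682: f = 1.780075, f' = 12.880075 → w_3 = 2.555682 - (1.780075)/(12.880075) = 2.417478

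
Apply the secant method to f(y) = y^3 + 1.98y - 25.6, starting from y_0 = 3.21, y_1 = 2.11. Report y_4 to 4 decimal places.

f(y_0) = 13.831961, f(y_1) = -12.028269
y_2 = 2.110000 - (-12.028269)·(2.110000 - 3.210000)/(-12.028269 - (13.831961)) = 2.621639; f(y_2) = -2.390659
y_3 = 2.621639 - (-2.390659)·(2.621639 - 2.110000)/(-2.390659 - (-12.028269)) = 2.748553; f(y_3) = 0.606208
y_4 = 2.748553 - (0.606208)·(2.748553 - 2.621639)/(0.606208 - (-2.390659)) = 2.722881; f(y_4) = -0.021035

2.7229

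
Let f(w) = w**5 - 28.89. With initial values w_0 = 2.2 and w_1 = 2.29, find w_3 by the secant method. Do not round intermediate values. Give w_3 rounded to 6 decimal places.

1.976864

Secant update: w_(k+1) = w_k − f(w_k)·(w_k − w_(k-1))/(f(w_k) − f(w_(k-1))).
f(w_0) = 22.646320, f(w_1) = 34.086339
w_2 = 2.290000 - (34.086339)·(2.290000 - 2.200000)/(34.086339 - (22.646320)) = 2.021839; f(w_2) = 4.895668
w_3 = 2.021839 - (4.895668)·(2.021839 - 2.290000)/(4.895668 - (34.086339)) = 1.976864; f(w_3) = 1.301482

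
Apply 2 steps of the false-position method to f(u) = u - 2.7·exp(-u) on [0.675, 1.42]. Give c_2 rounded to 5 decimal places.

f(0.675000) = -0.699722, f(1.420000) = 0.767372
step 1: c = 1.030323, f(c) = 0.066716 > 0 → new bracket [0.675000, 1.030323]
step 2: c = 0.999394, f(c) = 0.005516 > 0 → new bracket [0.675000, 0.999394]

0.99939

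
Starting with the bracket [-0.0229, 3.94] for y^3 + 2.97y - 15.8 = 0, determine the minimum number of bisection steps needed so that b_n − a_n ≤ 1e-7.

26

Initial width b − a = 3.94 − -0.0229 = 3.962900.
After n steps the width is (b−a)/2^n; need (b−a)/2^n ≤ 1e-7.
So n ≥ log₂(3.962900/1e-7) = log₂(39629000.0000) ≈ 25.2401.
Hence n = 26.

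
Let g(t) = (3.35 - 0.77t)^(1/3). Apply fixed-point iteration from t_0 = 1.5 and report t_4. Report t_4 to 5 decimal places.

1.32567

t_1 = g(1.500000) = 1.299605
t_2 = g(1.299605) = 1.329372
t_3 = g(1.329372) = 1.325034
t_4 = g(1.325034) = 1.325668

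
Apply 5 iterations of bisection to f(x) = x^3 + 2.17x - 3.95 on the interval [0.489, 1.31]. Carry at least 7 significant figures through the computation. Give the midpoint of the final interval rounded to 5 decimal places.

1.14323

f(0.489000) = -2.771940, f(1.310000) = 1.140791 (opposite signs)
step 1: m = 0.899500, f(m) = -1.270299 < 0 → root in [0.899500, 1.310000]
step 2: m = 1.104750, f(m) = -0.204375 < 0 → root in [1.104750, 1.310000]
step 3: m = 1.207375, f(m) = 0.430060 > 0 → root in [1.104750, 1.207375]
step 4: m = 1.156062, f(m) = 0.103711 > 0 → root in [1.104750, 1.156062]
step 5: m = 1.130406, f(m) = -0.052565 < 0 → root in [1.130406, 1.156062]
Midpoint of [1.130406, 1.156062] = 1.143234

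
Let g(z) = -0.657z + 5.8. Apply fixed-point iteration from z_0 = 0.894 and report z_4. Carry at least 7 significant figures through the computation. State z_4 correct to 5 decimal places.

z_1 = g(0.894000) = 5.212642
z_2 = g(5.212642) = 2.375294
z_3 = g(2.375294) = 4.239432
z_4 = g(4.239432) = 3.014693

3.01469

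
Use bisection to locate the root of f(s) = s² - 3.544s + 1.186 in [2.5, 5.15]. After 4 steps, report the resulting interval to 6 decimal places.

[3.162500, 3.328125]

f(2.500000) = -1.424000, f(5.150000) = 9.456900 (opposite signs)
step 1: m = 3.825000, f(m) = 2.260825 > 0 → root in [2.500000, 3.825000]
step 2: m = 3.162500, f(m) = -0.020494 < 0 → root in [3.162500, 3.825000]
step 3: m = 3.493750, f(m) = 1.010439 > 0 → root in [3.162500, 3.493750]
step 4: m = 3.328125, f(m) = 0.467541 > 0 → root in [3.162500, 3.328125]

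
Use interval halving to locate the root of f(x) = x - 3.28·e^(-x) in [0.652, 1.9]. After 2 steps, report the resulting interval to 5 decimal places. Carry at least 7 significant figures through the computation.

f(0.652000) = -1.056889, f(1.900000) = 1.409415 (opposite signs)
step 1: m = 1.276000, f(m) = 0.360382 > 0 → root in [0.652000, 1.276000]
step 2: m = 0.964000, f(m) = -0.286875 < 0 → root in [0.964000, 1.276000]

[0.96400, 1.27600]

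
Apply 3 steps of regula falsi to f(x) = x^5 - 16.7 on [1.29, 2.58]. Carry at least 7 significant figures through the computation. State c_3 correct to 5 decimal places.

f(1.290000) = -13.127695, f(2.580000) = 97.613765
step 1: c = 1.442921, f(c) = -10.445203 < 0 → new bracket [1.442921, 2.580000]
step 2: c = 1.552834, f(c) = -7.671311 < 0 → new bracket [1.552834, 2.580000]
step 3: c = 1.627675, f(c) = -5.275455 < 0 → new bracket [1.627675, 2.580000]

1.62768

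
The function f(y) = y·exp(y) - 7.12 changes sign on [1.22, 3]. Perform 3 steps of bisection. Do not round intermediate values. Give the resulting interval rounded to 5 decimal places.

f(1.220000) = -2.987631, f(3.000000) = 53.136611 (opposite signs)
step 1: m = 2.110000, f(m) = 10.283789 > 0 → root in [1.220000, 2.110000]
step 2: m = 1.665000, f(m) = 1.680646 > 0 → root in [1.220000, 1.665000]
step 3: m = 1.442500, f(m) = -1.016406 < 0 → root in [1.442500, 1.665000]

[1.44250, 1.66500]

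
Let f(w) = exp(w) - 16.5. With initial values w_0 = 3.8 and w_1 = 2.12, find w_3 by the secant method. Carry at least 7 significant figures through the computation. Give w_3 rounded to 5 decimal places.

Secant update: w_(k+1) = w_k − f(w_k)·(w_k − w_(k-1))/(f(w_k) − f(w_(k-1))).
f(w_0) = 28.201184, f(w_1) = -8.168863
w_2 = 2.120000 - (-8.168863)·(2.120000 - 3.800000)/(-8.168863 - (28.201184)) = 2.497335; f(w_2) = -4.349930
w_3 = 2.497335 - (-4.349930)·(2.497335 - 2.120000)/(-4.349930 - (-8.168863)) = 2.927136; f(w_3) = 2.174068

2.92714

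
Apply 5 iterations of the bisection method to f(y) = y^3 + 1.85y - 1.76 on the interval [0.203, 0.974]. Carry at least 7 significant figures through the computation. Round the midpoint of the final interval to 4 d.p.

f(0.203000) = -1.376085, f(0.974000) = 0.965910 (opposite signs)
step 1: m = 0.588500, f(m) = -0.467458 < 0 → root in [0.588500, 0.974000]
step 2: m = 0.781250, f(m) = 0.162150 > 0 → root in [0.588500, 0.781250]
step 3: m = 0.684875, f(m) = -0.171738 < 0 → root in [0.684875, 0.781250]
step 4: m = 0.733062, f(m) = -0.009901 < 0 → root in [0.733062, 0.781250]
step 5: m = 0.757156, f(m) = 0.074806 > 0 → root in [0.733062, 0.757156]
Midpoint of [0.733062, 0.757156] = 0.745109

0.7451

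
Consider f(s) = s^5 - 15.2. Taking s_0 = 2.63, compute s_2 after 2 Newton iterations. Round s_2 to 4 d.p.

Newton update: s ← s − f(s)/f'(s).
f'(s) = 5s^4
s_0 = 2.630000: f = 110.628420, f' = 239.217528 → s_1 = 2.630000 - (110.628420)/(239.217528) = 2.167540
s_1 = 2.167540: f = 32.644949, f' = 110.366910 → s_2 = 2.167540 - (32.644949)/(110.366910) = 1.871755

1.8718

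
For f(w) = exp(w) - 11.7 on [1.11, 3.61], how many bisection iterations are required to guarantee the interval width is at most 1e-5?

18

Initial width b − a = 3.61 − 1.11 = 2.500000.
After n steps the width is (b−a)/2^n; need (b−a)/2^n ≤ 1e-5.
So n ≥ log₂(2.500000/1e-5) = log₂(250000.0000) ≈ 17.9316.
Hence n = 18.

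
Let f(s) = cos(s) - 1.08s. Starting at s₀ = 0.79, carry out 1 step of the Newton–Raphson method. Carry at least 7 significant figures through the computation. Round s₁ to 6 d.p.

0.706578

f'(s) = -sin(s) - 1.08
s_0 = 0.790000: f = -0.149355, f' = -1.790353 → s_1 = 0.790000 - (-0.149355)/(-1.790353) = 0.706578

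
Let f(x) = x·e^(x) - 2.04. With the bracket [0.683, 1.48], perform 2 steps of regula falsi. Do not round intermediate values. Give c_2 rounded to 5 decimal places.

0.83316

False-position update: c = (a·f(b) − b·f(a))/(f(b) − f(a)); replace the endpoint whose sign matches f(c).
f(0.683000) = -0.687791, f(1.480000) = 4.461560
step 1: c = 0.789454, f(c) = -0.301469 < 0 → new bracket [0.789454, 1.480000]
step 2: c = 0.833161, f(c) = -0.123246 < 0 → new bracket [0.833161, 1.480000]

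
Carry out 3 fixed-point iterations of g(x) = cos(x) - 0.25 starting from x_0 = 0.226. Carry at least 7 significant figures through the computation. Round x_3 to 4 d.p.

0.6282

x_1 = g(0.226000) = 0.724571
x_2 = g(0.724571) = 0.498784
x_3 = g(0.498784) = 0.628165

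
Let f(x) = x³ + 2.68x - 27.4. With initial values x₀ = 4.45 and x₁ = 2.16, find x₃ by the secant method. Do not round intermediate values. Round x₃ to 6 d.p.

Secant update: x_(k+1) = x_k − f(x_k)·(x_k − x_(k-1))/(f(x_k) − f(x_(k-1))).
f(x_0) = 72.647125, f(x_1) = -11.533504
x_2 = 2.160000 - (-11.533504)·(2.160000 - 4.450000)/(-11.533504 - (72.647125)) = 2.473751; f(x_2) = -5.632375
x_3 = 2.473751 - (-5.632375)·(2.473751 - 2.160000)/(-5.632375 - (-11.533504)) = 2.773212; f(x_3) = 1.360166

2.773212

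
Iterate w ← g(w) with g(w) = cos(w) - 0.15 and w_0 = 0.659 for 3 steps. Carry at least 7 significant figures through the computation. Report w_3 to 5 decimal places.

0.64503

w_1 = g(0.659000) = 0.640605
w_2 = g(0.640605) = 0.651734
w_3 = g(0.651734) = 0.645033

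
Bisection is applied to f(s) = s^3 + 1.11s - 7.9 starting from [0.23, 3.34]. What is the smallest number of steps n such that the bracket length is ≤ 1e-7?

25

Initial width b − a = 3.34 − 0.23 = 3.110000.
After n steps the width is (b−a)/2^n; need (b−a)/2^n ≤ 1e-7.
So n ≥ log₂(3.110000/1e-7) = log₂(31100000.0000) ≈ 24.8904.
Hence n = 25.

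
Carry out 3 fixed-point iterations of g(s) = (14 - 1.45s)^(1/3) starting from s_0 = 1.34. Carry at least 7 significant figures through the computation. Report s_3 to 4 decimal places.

s_1 = g(1.340000) = 2.293048
s_2 = g(2.293048) = 2.201863
s_3 = g(2.201863) = 2.210917

2.2109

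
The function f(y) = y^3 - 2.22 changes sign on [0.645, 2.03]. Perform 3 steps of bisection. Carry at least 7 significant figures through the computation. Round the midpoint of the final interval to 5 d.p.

1.25094

f(0.645000) = -1.951664, f(2.030000) = 6.145427 (opposite signs)
step 1: m = 1.337500, f(m) = 0.172662 > 0 → root in [0.645000, 1.337500]
step 2: m = 0.991250, f(m) = -1.246021 < 0 → root in [0.991250, 1.337500]
step 3: m = 1.164375, f(m) = -0.641376 < 0 → root in [1.164375, 1.337500]
Midpoint of [1.164375, 1.337500] = 1.250938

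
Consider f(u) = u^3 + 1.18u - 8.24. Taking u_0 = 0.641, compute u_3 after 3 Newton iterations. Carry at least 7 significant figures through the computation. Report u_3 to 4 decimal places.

f'(u) = 3u^2 + 1.18
u_0 = 0.641000: f = -7.220245, f' = 2.412643 → u_1 = 0.641000 - (-7.220245)/(2.412643) = 3.633670
u_1 = 3.633670: f = 44.025118, f' = 40.790682 → u_2 = 3.633670 - (44.025118)/(40.790682) = 2.554377
u_2 = 2.554377: f = 11.441068, f' = 20.754524 → u_3 = 2.554377 - (11.441068)/(20.754524) = 2.003120

2.0031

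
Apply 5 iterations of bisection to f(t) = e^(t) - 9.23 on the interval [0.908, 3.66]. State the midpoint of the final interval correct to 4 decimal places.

2.2410

f(0.908000) = -6.750641, f(3.660000) = 29.631343 (opposite signs)
step 1: m = 2.284000, f(m) = 0.585865 > 0 → root in [0.908000, 2.284000]
step 2: m = 1.596000, f(m) = -4.296740 < 0 → root in [1.596000, 2.284000]
step 3: m = 1.940000, f(m) = -2.271249 < 0 → root in [1.940000, 2.284000]
step 4: m = 2.112000, f(m) = -0.965246 < 0 → root in [2.112000, 2.284000]
step 5: m = 2.198000, f(m) = -0.223018 < 0 → root in [2.198000, 2.284000]
Midpoint of [2.198000, 2.284000] = 2.241000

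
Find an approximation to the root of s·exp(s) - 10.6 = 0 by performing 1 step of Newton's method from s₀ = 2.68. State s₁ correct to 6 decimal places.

Newton update: s ← s − f(s)/f'(s).
f'(s) = (s + 1)·exp(s)
s_0 = 2.680000: f = 28.488050, f' = 53.673143 → s_1 = 2.680000 - (28.488050)/(53.673143) = 2.149231

2.149231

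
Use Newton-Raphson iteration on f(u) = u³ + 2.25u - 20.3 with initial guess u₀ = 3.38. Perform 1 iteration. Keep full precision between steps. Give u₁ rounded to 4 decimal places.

2.6703

Newton update: u ← u − f(u)/f'(u).
f'(u) = 3u² + 2.25
u_0 = 3.380000: f = 25.919472, f' = 36.523200 → u_1 = 3.380000 - (25.919472)/(36.523200) = 2.670329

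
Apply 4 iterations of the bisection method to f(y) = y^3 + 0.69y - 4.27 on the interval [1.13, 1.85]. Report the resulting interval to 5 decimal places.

f(1.130000) = -2.047403, f(1.850000) = 3.338125 (opposite signs)
step 1: m = 1.490000, f(m) = 0.066049 > 0 → root in [1.130000, 1.490000]
step 2: m = 1.310000, f(m) = -1.118009 < 0 → root in [1.310000, 1.490000]
step 3: m = 1.400000, f(m) = -0.560000 < 0 → root in [1.400000, 1.490000]
step 4: m = 1.445000, f(m) = -0.255754 < 0 → root in [1.445000, 1.490000]

[1.44500, 1.49000]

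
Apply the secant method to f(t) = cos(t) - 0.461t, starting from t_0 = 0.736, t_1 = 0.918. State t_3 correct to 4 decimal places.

1.0598

f(t_0) = 0.401864, f(t_1) = 0.184212
t_2 = 0.918000 - (0.184212)·(0.918000 - 0.736000)/(0.184212 - (0.401864)) = 1.072038; f(t_2) = -0.015874
t_3 = 1.072038 - (-0.015874)·(1.072038 - 0.918000)/(-0.015874 - (0.184212)) = 1.059817; f(t_3) = 0.000456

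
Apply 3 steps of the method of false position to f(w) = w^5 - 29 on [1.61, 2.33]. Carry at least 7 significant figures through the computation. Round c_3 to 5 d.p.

1.94806

f(1.610000) = -18.182438, f(2.330000) = 39.671986
step 1: c = 1.836281, f(c) = -8.121674 < 0 → new bracket [1.836281, 2.330000]
step 2: c = 1.920180, f(c) = -2.895864 < 0 → new bracket [1.920180, 2.330000]
step 3: c = 1.948059, f(c) = -0.944949 < 0 → new bracket [1.948059, 2.330000]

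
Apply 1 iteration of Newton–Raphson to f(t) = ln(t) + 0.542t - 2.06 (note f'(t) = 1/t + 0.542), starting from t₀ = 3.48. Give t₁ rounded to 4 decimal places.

t_0 = 3.480000: f = 1.073192, f' = 0.829356 → t_1 = 3.480000 - (1.073192)/(0.829356) = 2.185994

2.1860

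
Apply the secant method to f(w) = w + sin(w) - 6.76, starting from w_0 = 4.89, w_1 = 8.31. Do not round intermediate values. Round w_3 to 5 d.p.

f(w_0) = -2.854269, f(w_1) = 2.447813
w_2 = 8.310000 - (2.447813)·(8.310000 - 4.890000)/(2.447813 - (-2.854269)) = 6.731088; f(w_2) = 0.404164
w_3 = 6.731088 - (0.404164)·(6.731088 - 8.310000)/(0.404164 - (2.447813)) = 6.418833; f(w_3) = -0.205935

6.41883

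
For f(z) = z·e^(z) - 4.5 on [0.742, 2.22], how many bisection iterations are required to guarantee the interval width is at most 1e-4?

14

Initial width b − a = 2.22 − 0.742 = 1.478000.
After n steps the width is (b−a)/2^n; need (b−a)/2^n ≤ 1e-4.
So n ≥ log₂(1.478000/1e-4) = log₂(14780.0000) ≈ 13.8514.
Hence n = 14.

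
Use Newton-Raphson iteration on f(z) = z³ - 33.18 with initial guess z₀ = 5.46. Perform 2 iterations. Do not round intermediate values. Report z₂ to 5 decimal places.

Newton update: z ← z − f(z)/f'(z).
f'(z) = 3z²
z_0 = 5.460000: f = 129.591336, f' = 89.434800 → z_1 = 5.460000 - (129.591336)/(89.434800) = 4.010997
z_1 = 4.010997: f = 31.349286, f' = 48.264279 → z_2 = 4.010997 - (31.349286)/(48.264279) = 3.361463

3.36146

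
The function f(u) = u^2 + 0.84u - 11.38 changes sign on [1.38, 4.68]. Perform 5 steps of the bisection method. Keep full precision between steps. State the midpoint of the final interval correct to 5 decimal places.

2.97844

f(1.380000) = -8.316400, f(4.680000) = 14.453600 (opposite signs)
step 1: m = 3.030000, f(m) = 0.346100 > 0 → root in [1.380000, 3.030000]
step 2: m = 2.205000, f(m) = -4.665775 < 0 → root in [2.205000, 3.030000]
step 3: m = 2.617500, f(m) = -2.329994 < 0 → root in [2.617500, 3.030000]
step 4: m = 2.823750, f(m) = -1.034486 < 0 → root in [2.823750, 3.030000]
step 5: m = 2.926875, f(m) = -0.354828 < 0 → root in [2.926875, 3.030000]
Midpoint of [2.926875, 3.030000] = 2.978438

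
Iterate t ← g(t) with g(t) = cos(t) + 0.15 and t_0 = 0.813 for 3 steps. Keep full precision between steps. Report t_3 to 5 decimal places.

0.83262

t_1 = g(0.813000) = 0.837322
t_2 = g(0.837322) = 0.819454
t_3 = g(0.819454) = 0.832620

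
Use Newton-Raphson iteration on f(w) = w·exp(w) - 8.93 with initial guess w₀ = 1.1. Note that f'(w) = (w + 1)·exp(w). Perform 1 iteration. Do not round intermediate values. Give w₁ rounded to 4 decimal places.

1.9917

w_0 = 1.100000: f = -5.625417, f' = 6.308749 → w_1 = 1.100000 - (-5.625417)/(6.308749) = 1.991685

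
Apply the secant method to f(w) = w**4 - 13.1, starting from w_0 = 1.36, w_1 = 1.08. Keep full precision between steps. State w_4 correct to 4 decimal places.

Secant update: w_(k+1) = w_k − f(w_k)·(w_k − w_(k-1))/(f(w_k) − f(w_(k-1))).
f(w_0) = -9.678980, f(w_1) = -11.739511
w_2 = 1.080000 - (-11.739511)·(1.080000 - 1.360000)/(-11.739511 - (-9.678980)) = 2.675250; f(w_2) = 38.122139
w_3 = 2.675250 - (38.122139)·(2.675250 - 1.080000)/(38.122139 - (-11.739511)) = 1.455588; f(w_3) = -8.610951
w_4 = 1.455588 - (-8.610951)·(1.455588 - 2.675250)/(-8.610951 - (38.122139)) = 1.680321; f(w_4) = -5.127968

1.6803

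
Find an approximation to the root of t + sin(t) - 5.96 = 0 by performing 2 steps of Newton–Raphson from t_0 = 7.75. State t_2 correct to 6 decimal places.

6.301424

f'(t) = 1 + cos(t)
t_0 = 7.750000: f = 2.784599, f' = 1.103794 → t_1 = 7.750000 - (2.784599)/(1.103794) = 5.227249
t_1 = 5.227249: f = -1.603113, f' = 1.492413 → t_2 = 5.227249 - (-1.603113)/(1.492413) = 6.301424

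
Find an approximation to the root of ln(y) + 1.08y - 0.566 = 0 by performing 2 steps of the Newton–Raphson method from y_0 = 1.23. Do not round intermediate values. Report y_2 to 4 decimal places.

f'(y) = 1/y + 1.08
y_0 = 1.230000: f = 0.969414, f' = 1.893008 → y_1 = 1.230000 - (0.969414)/(1.893008) = 0.717898
y_1 = 0.717898: f = -0.122099, f' = 2.472956 → y_2 = 0.717898 - (-0.122099)/(2.472956) = 0.767271

0.7673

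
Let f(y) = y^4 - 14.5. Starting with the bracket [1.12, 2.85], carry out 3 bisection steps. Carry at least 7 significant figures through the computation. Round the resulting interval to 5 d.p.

[1.76875, 1.98500]

f(1.120000) = -12.926481, f(2.850000) = 51.475006 (opposite signs)
step 1: m = 1.985000, f(m) = 1.025373 > 0 → root in [1.120000, 1.985000]
step 2: m = 1.552500, f(m) = -8.690665 < 0 → root in [1.552500, 1.985000]
step 3: m = 1.768750, f(m) = -4.712634 < 0 → root in [1.768750, 1.985000]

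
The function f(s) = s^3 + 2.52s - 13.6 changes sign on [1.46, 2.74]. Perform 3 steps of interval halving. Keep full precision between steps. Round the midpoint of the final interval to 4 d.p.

f(1.460000) = -6.808664, f(2.740000) = 13.875624 (opposite signs)
step 1: m = 2.100000, f(m) = 0.953000 > 0 → root in [1.460000, 2.100000]
step 2: m = 1.780000, f(m) = -3.474648 < 0 → root in [1.780000, 2.100000]
step 3: m = 1.940000, f(m) = -1.409816 < 0 → root in [1.940000, 2.100000]
Midpoint of [1.940000, 2.100000] = 2.020000

2.0200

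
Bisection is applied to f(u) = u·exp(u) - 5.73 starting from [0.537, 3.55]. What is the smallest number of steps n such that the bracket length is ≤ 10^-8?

29

Initial width b − a = 3.55 − 0.537 = 3.013000.
After n steps the width is (b−a)/2^n; need (b−a)/2^n ≤ 10^-8.
So n ≥ log₂(3.013000/10^-8) = log₂(301300000.0000) ≈ 28.1666.
Hence n = 29.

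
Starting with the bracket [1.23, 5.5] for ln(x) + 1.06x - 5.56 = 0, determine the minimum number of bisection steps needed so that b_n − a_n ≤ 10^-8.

Initial width b − a = 5.5 − 1.23 = 4.270000.
After n steps the width is (b−a)/2^n; need (b−a)/2^n ≤ 10^-8.
So n ≥ log₂(4.270000/10^-8) = log₂(427000000.0000) ≈ 28.6697.
Hence n = 29.

29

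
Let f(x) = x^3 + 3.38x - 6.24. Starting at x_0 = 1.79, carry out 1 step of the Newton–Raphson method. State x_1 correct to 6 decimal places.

1.363167

f'(x) = 3x^2 + 3.38
x_0 = 1.790000: f = 5.545539, f' = 12.992300 → x_1 = 1.790000 - (5.545539)/(12.992300) = 1.363167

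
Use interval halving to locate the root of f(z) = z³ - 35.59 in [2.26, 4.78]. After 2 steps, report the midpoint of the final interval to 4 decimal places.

3.2050

f(2.260000) = -24.046824, f(4.780000) = 73.625352 (opposite signs)
step 1: m = 3.520000, f(m) = 8.024208 > 0 → root in [2.260000, 3.520000]
step 2: m = 2.890000, f(m) = -11.452431 < 0 → root in [2.890000, 3.520000]
Midpoint of [2.890000, 3.520000] = 3.205000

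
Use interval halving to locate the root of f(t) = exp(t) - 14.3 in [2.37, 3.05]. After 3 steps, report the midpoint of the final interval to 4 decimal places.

2.6675

f(2.370000) = -3.602608, f(3.050000) = 6.815344 (opposite signs)
step 1: m = 2.710000, f(m) = 0.729276 > 0 → root in [2.370000, 2.710000]
step 2: m = 2.540000, f(m) = -1.620329 < 0 → root in [2.540000, 2.710000]
step 3: m = 2.625000, f(m) = -0.495426 < 0 → root in [2.625000, 2.710000]
Midpoint of [2.625000, 2.710000] = 2.667500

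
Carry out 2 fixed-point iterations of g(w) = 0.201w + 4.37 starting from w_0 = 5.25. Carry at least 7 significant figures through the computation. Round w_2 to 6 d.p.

w_1 = g(5.250000) = 5.425250
w_2 = g(5.425250) = 5.460475

5.460475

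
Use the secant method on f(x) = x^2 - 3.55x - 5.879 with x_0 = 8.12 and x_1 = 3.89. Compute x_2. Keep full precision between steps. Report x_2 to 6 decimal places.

4.428582

f(x_0) = 31.229400, f(x_1) = -4.556400
x_2 = 3.890000 - (-4.556400)·(3.890000 - 8.120000)/(-4.556400 - (31.229400)) = 4.428582; f(x_2) = -1.988130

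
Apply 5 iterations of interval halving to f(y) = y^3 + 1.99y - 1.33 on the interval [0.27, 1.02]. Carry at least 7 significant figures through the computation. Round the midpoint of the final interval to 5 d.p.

f(0.270000) = -0.773017, f(1.020000) = 1.761008 (opposite signs)
step 1: m = 0.645000, f(m) = 0.221886 > 0 → root in [0.270000, 0.645000]
step 2: m = 0.457500, f(m) = -0.323817 < 0 → root in [0.457500, 0.645000]
step 3: m = 0.551250, f(m) = -0.065501 < 0 → root in [0.551250, 0.645000]
step 4: m = 0.598125, f(m) = 0.074250 > 0 → root in [0.551250, 0.598125]
step 5: m = 0.574688, f(m) = 0.003428 > 0 → root in [0.551250, 0.574688]
Midpoint of [0.551250, 0.574688] = 0.562969

0.56297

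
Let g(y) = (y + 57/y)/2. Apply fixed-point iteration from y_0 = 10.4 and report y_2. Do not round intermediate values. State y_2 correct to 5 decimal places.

7.55944

y_1 = g(10.400000) = 7.940385
y_2 = g(7.940385) = 7.559439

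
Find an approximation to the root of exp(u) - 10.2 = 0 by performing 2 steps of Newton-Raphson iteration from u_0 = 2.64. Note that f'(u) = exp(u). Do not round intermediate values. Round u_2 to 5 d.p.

u_0 = 2.640000: f = 3.813204, f' = 14.013204 → u_1 = 2.640000 - (3.813204)/(14.013204) = 2.367885
u_1 = 2.367885: f = 0.474791, f' = 10.674791 → u_2 = 2.367885 - (0.474791)/(10.674791) = 2.323407

2.32341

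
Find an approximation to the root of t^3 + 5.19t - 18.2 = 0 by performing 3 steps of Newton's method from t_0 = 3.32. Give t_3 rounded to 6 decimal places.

1.990294

Newton update: t ← t − f(t)/f'(t).
f'(t) = 3t^2 + 5.19
t_0 = 3.320000: f = 35.625168, f' = 38.257200 → t_1 = 3.320000 - (35.625168)/(38.257200) = 2.388798
t_1 = 2.388798: f = 7.829201, f' = 22.309073 → t_2 = 2.388798 - (7.829201)/(22.309073) = 2.037856
t_2 = 2.037856: f = 0.839395, f' = 17.648570 → t_3 = 2.037856 - (0.839395)/(17.648570) = 1.990294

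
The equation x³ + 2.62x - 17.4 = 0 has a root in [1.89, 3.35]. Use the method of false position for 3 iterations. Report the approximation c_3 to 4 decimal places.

f(1.890000) = -5.696931, f(3.350000) = 28.972375
step 1: c = 2.129910, f(c) = -2.157261 < 0 → new bracket [2.129910, 3.350000]
step 2: c = 2.214462, f(c) = -0.738747 < 0 → new bracket [2.214462, 3.350000]
step 3: c = 2.242696, f(c) = -0.244083 < 0 → new bracket [2.242696, 3.350000]

2.2427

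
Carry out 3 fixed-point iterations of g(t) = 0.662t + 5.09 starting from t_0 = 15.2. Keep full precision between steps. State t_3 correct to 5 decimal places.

t_1 = g(15.200000) = 15.152400
t_2 = g(15.152400) = 15.120889
t_3 = g(15.120889) = 15.100028

15.10003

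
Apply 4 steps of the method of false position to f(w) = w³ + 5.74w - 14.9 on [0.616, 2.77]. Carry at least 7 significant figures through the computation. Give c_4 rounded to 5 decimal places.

f(0.616000) = -11.130415, f(2.770000) = 22.253733
step 1: c = 1.334153, f(c) = -4.867221 < 0 → new bracket [1.334153, 2.770000]
step 2: c = 1.591835, f(c) = -1.729257 < 0 → new bracket [1.591835, 2.770000]
step 3: c = 1.676785, f(c) = -0.560797 < 0 → new bracket [1.676785, 2.770000]
step 4: c = 1.703657, f(c) = -0.176240 < 0 → new bracket [1.703657, 2.770000]

1.70366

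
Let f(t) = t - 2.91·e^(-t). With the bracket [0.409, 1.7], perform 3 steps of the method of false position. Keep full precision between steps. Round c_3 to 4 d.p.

1.0372

False-position update: c = (a·f(b) − b·f(a))/(f(b) − f(a)); replace the endpoint whose sign matches f(c).
f(0.409000) = -1.524154, f(1.700000) = 1.168391
step 1: c = 1.139789, f(c) = 0.208920 > 0 → new bracket [0.409000, 1.139789]
step 2: c = 1.051694, f(c) = 0.035098 > 0 → new bracket [0.409000, 1.051694]
step 3: c = 1.037227, f(c) = 0.005818 > 0 → new bracket [0.409000, 1.037227]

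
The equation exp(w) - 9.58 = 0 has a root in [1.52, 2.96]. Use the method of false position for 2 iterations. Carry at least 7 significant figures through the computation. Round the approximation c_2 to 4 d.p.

f(1.520000) = -5.007775, f(2.960000) = 9.717972
step 1: c = 2.009700, f(c) = -2.118923 < 0 → new bracket [2.009700, 2.960000]
step 2: c = 2.179813, f(c) = -0.735347 < 0 → new bracket [2.179813, 2.960000]

2.1798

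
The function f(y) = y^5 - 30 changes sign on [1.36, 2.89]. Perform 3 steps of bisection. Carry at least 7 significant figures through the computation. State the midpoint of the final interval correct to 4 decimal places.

f(1.360000) = -25.347413, f(2.890000) = 171.599390 (opposite signs)
step 1: m = 2.125000, f(m) = 13.330597 > 0 → root in [1.360000, 2.125000]
step 2: m = 1.742500, f(m) = -13.935621 < 0 → root in [1.742500, 2.125000]
step 3: m = 1.933750, f(m) = -2.960315 < 0 → root in [1.933750, 2.125000]
Midpoint of [1.933750, 2.125000] = 2.029375

2.0294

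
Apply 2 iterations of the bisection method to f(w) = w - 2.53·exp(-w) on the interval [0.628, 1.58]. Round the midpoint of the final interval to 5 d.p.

f(0.628000) = -0.722155, f(1.580000) = 1.058883 (opposite signs)
step 1: m = 1.104000, f(m) = 0.265198 > 0 → root in [0.628000, 1.104000]
step 2: m = 0.866000, f(m) = -0.198196 < 0 → root in [0.866000, 1.104000]
Midpoint of [0.866000, 1.104000] = 0.985000

0.98500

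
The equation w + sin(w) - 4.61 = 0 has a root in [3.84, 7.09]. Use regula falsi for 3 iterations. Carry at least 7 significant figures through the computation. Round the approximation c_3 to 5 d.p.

False-position update: c = (a·f(b) − b·f(a))/(f(b) − f(a)); replace the endpoint whose sign matches f(c).
f(3.840000) = -1.412999, f(7.090000) = 3.202087
step 1: c = 4.835051, f(c) = -0.767435 < 0 → new bracket [4.835051, 7.090000]
step 2: c = 5.271005, f(c) = -0.186985 < 0 → new bracket [5.271005, 7.090000]
step 3: c = 5.371364, f(c) = -0.029256 < 0 → new bracket [5.371364, 7.090000]

5.37136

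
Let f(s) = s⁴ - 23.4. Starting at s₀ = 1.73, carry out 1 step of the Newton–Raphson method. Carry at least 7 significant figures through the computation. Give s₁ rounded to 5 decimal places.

2.42734

f'(s) = 4s³
s_0 = 1.730000: f = -14.442550, f' = 20.710868 → s_1 = 1.730000 - (-14.442550)/(20.710868) = 2.427342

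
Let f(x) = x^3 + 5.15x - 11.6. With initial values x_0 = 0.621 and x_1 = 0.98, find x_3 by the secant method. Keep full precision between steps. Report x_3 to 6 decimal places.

Secant update: x_(k+1) = x_k − f(x_k)·(x_k − x_(k-1))/(f(x_k) − f(x_(k-1))).
f(x_0) = -8.162367, f(x_1) = -5.611808
x_2 = 0.980000 - (-5.611808)·(0.980000 - 0.621000)/(-5.611808 - (-8.162367)) = 1.769881; f(x_2) = 3.059008
x_3 = 1.769881 - (3.059008)·(1.769881 - 0.980000)/(3.059008 - (-5.611808)) = 1.491216; f(x_3) = -0.604179

1.491216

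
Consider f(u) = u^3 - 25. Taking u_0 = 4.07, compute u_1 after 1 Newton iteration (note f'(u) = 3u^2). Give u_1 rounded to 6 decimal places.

Newton update: u ← u − f(u)/f'(u).
u_0 = 4.070000: f = 42.419143, f' = 49.694700 → u_1 = 4.070000 - (42.419143)/(49.694700) = 3.216405

3.216405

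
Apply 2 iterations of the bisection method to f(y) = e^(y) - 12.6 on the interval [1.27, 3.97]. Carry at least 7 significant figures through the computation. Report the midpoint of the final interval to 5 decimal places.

f(1.270000) = -9.039147, f(3.970000) = 40.384531 (opposite signs)
step 1: m = 2.620000, f(m) = 1.135724 > 0 → root in [1.270000, 2.620000]
step 2: m = 1.945000, f(m) = -5.606368 < 0 → root in [1.945000, 2.620000]
Midpoint of [1.945000, 2.620000] = 2.282500

2.28250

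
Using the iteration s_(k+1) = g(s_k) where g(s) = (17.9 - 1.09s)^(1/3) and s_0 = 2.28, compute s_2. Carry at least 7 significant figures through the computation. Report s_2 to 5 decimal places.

s_1 = g(2.280000) = 2.488739
s_2 = g(2.488739) = 2.476433

2.47643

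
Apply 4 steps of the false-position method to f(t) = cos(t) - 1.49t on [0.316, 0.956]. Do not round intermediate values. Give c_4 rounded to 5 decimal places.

f(0.316000) = 0.479646, f(0.956000) = -0.847648
step 1: c = 0.547278, f(c) = 0.038500 > 0 → new bracket [0.547278, 0.956000]
step 2: c = 0.565035, f(c) = 0.002667 > 0 → new bracket [0.565035, 0.956000]
step 3: c = 0.566262, f(c) = 0.000183 > 0 → new bracket [0.566262, 0.956000]
step 4: c = 0.566346, f(c) = 0.000012 > 0 → new bracket [0.566346, 0.956000]

0.56635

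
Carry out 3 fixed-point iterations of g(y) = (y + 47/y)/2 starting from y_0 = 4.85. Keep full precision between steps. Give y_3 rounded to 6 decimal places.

6.855665

y_1 = g(4.850000) = 7.270361
y_2 = g(7.270361) = 6.867482
y_3 = g(6.867482) = 6.855665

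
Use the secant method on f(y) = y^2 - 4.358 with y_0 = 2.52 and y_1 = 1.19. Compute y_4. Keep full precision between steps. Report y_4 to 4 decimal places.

f(y_0) = 1.992400, f(y_1) = -2.941900
y_2 = 1.190000 - (-2.941900)·(1.190000 - 2.520000)/(-2.941900 - (1.992400)) = 1.982965; f(y_2) = -0.425850
y_3 = 1.982965 - (-0.425850)·(1.982965 - 1.190000)/(-0.425850 - (-2.941900)) = 2.117177; f(y_3) = 0.124438
y_4 = 2.117177 - (0.124438)·(2.117177 - 1.982965)/(0.124438 - (-0.425850)) = 2.086827; f(y_4) = -0.003152

2.0868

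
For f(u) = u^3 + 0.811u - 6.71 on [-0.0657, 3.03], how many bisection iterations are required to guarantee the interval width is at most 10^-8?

Initial width b − a = 3.03 − -0.0657 = 3.095700.
After n steps the width is (b−a)/2^n; need (b−a)/2^n ≤ 10^-8.
So n ≥ log₂(3.095700/10^-8) = log₂(309570000.0000) ≈ 28.2057.
Hence n = 29.

29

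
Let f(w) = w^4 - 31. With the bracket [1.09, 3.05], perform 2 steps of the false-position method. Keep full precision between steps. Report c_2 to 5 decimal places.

f(1.090000) = -29.588418, f(3.050000) = 55.536506
step 1: c = 1.771273, f(c) = -21.156674 < 0 → new bracket [1.771273, 3.050000]
step 2: c = 2.124024, f(c) = -10.646564 < 0 → new bracket [2.124024, 3.050000]

2.12402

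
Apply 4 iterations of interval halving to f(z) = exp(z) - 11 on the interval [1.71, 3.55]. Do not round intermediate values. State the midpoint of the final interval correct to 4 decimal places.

f(1.710000) = -5.471039, f(3.550000) = 23.813317 (opposite signs)
step 1: m = 2.630000, f(m) = 2.873770 > 0 → root in [1.710000, 2.630000]
step 2: m = 2.170000, f(m) = -2.241716 < 0 → root in [2.170000, 2.630000]
step 3: m = 2.400000, f(m) = 0.023176 > 0 → root in [2.170000, 2.400000]
step 4: m = 2.285000, f(m) = -1.174314 < 0 → root in [2.285000, 2.400000]
Midpoint of [2.285000, 2.400000] = 2.342500

2.3425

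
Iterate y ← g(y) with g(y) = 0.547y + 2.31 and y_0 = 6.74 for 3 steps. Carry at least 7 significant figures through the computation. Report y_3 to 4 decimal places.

5.3679

y_1 = g(6.740000) = 5.996780
y_2 = g(5.996780) = 5.590239
y_3 = g(5.590239) = 5.367861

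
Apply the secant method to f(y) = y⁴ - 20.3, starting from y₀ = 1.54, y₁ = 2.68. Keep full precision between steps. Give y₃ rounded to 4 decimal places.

2.0485

f(y_0) = -14.675513, f(y_1) = 31.286870
y_2 = 2.680000 - (31.286870)·(2.680000 - 1.540000)/(31.286870 - (-14.675513)) = 1.903995; f(y_2) = -7.157942
y_3 = 1.903995 - (-7.157942)·(1.903995 - 2.680000)/(-7.157942 - (31.286870)) = 2.048478; f(y_3) = -2.691400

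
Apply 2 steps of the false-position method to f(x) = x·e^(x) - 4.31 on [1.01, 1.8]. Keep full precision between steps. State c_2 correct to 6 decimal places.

1.214134

False-position update: c = (a·f(b) − b·f(a))/(f(b) − f(a)); replace the endpoint whose sign matches f(c).
f(1.010000) = -1.536943, f(1.800000) = 6.579365
step 1: c = 1.159598, f(c) = -0.612445 < 0 → new bracket [1.159598, 1.800000]
step 2: c = 1.214134, f(c) = -0.221554 < 0 → new bracket [1.214134, 1.800000]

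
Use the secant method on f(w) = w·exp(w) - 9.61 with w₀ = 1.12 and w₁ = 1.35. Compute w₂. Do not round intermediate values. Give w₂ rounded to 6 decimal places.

f(w_0) = -6.177363, f(w_1) = -4.402476
w_2 = 1.350000 - (-4.402476)·(1.350000 - 1.120000)/(-4.402476 - (-6.177363)) = 1.920498; f(w_2) = 3.496156

1.920498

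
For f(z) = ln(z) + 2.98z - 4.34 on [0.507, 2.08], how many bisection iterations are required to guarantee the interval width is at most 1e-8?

28

Initial width b − a = 2.08 − 0.507 = 1.573000.
After n steps the width is (b−a)/2^n; need (b−a)/2^n ≤ 1e-8.
So n ≥ log₂(1.573000/1e-8) = log₂(157300000.0000) ≈ 27.2289.
Hence n = 28.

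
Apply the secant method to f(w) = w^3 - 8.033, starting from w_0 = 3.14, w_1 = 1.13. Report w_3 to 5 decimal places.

2.31667

Secant update: w_(k+1) = w_k − f(w_k)·(w_k − w_(k-1))/(f(w_k) − f(w_(k-1))).
f(w_0) = 22.926144, f(w_1) = -6.590103
w_2 = 1.130000 - (-6.590103)·(1.130000 - 3.140000)/(-6.590103 - (22.926144)) = 1.578773; f(w_2) = -4.097867
w_3 = 1.578773 - (-4.097867)·(1.578773 - 1.130000)/(-4.097867 - (-6.590103)) = 2.316671; f(w_3) = 4.400484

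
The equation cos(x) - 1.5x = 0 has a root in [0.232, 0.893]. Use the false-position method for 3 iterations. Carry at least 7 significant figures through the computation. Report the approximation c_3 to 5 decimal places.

f(0.232000) = 0.625208, f(0.893000) = -0.712422
step 1: c = 0.540951, f(c) = 0.045792 > 0 → new bracket [0.540951, 0.893000]
step 2: c = 0.562213, f(c) = 0.002758 > 0 → new bracket [0.562213, 0.893000]
step 3: c = 0.563489, f(c) = 0.000164 > 0 → new bracket [0.563489, 0.893000]

0.56349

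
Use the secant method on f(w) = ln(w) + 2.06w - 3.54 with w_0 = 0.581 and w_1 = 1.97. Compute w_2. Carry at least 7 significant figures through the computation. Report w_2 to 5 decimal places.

1.56299

f(w_0) = -2.886145, f(w_1) = 1.196234
w_2 = 1.970000 - (1.196234)·(1.970000 - 0.581000)/(1.196234 - (-2.886145)) = 1.562990; f(w_2) = 0.126360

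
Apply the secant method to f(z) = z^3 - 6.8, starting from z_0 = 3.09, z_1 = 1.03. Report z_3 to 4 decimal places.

2.2620

f(z_0) = 22.703629, f(z_1) = -5.707273
z_2 = 1.030000 - (-5.707273)·(1.030000 - 3.090000)/(-5.707273 - (22.703629)) = 1.443819; f(z_2) = -3.790193
z_3 = 1.443819 - (-3.790193)·(1.443819 - 1.030000)/(-3.790193 - (-5.707273)) = 2.261968; f(z_3) = 4.773352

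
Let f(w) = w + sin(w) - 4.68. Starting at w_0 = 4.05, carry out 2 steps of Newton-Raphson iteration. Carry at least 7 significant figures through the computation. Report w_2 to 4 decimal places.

Newton update: w ← w − f(w)/f'(w).
f'(w) = 1 + cos(w)
w_0 = 4.050000: f = -1.418525, f' = 0.384998 → w_1 = 4.050000 - (-1.418525)/(0.384998) = 7.734504
w_1 = 7.734504: f = 4.047375, f' = 1.119194 → w_2 = 7.734504 - (4.047375)/(1.119194) = 4.118173

4.1182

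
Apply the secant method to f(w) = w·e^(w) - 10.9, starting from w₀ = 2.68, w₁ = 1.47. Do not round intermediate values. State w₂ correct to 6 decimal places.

Secant update: w_(k+1) = w_k − f(w_k)·(w_k − w_(k-1))/(f(w_k) − f(w_(k-1))).
f(w_0) = 28.188050, f(w_1) = -4.506624
w_2 = 1.470000 - (-4.506624)·(1.470000 - 2.680000)/(-4.506624 - (28.188050)) = 1.636786; f(w_2) = -2.489166

1.636786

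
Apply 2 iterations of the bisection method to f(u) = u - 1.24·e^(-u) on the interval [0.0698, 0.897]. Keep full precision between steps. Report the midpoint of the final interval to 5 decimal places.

0.58680

f(0.069800) = -1.086600, f(0.897000) = 0.391339 (opposite signs)
step 1: m = 0.483400, f(m) = -0.281287 < 0 → root in [0.483400, 0.897000]
step 2: m = 0.690200, f(m) = 0.068370 > 0 → root in [0.483400, 0.690200]
Midpoint of [0.483400, 0.690200] = 0.586800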